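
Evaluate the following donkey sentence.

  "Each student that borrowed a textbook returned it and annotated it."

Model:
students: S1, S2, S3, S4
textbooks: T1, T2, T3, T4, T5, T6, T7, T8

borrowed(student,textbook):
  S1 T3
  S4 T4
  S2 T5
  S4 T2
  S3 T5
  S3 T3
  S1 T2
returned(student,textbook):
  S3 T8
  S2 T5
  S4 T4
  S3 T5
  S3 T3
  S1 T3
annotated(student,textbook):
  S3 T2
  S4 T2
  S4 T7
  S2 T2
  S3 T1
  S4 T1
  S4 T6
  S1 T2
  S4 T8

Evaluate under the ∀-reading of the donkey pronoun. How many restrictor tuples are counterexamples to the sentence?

7

"it" takes "a textbook" as antecedent — a donkey pronoun bound across the clause boundary.
Strong reading: for every (s,t) with borrowed(s,t), returned(s,t) ∧ annotated(s,t).
Restrictor pairs: (S1,T2) ✗  (S1,T3) ✗  (S2,T5) ✗  (S3,T3) ✗  (S3,T5) ✗  (S4,T2) ✗  (S4,T4) ✗
Counterexamples (restrictor pairs failing the scope): 7.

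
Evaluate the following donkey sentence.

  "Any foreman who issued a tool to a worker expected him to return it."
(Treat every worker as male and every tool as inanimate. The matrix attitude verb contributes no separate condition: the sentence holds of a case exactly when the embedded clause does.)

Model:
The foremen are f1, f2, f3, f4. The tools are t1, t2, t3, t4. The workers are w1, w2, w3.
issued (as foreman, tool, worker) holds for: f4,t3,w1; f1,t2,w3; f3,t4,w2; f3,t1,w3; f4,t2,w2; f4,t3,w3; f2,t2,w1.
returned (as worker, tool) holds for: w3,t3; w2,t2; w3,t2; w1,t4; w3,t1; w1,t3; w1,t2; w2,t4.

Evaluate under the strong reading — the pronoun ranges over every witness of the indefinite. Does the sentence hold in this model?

"him" takes "a worker" as antecedent and "it" takes "a tool"; both are donkey pronouns co-varying with the restrictor.
Strong reading: for every (f,t,w) with issued(f,t,w), returned(w,t).
Restrictor triples: (f1,t2,w3)→returned(w3,t2) ✓  (f2,t2,w1)→returned(w1,t2) ✓  (f3,t1,w3)→returned(w3,t1) ✓  (f3,t4,w2)→returned(w2,t4) ✓  (f4,t2,w2)→returned(w2,t2) ✓  (f4,t3,w1)→returned(w1,t3) ✓  (f4,t3,w3)→returned(w3,t3) ✓
Every restrictor triple satisfies the scope.

True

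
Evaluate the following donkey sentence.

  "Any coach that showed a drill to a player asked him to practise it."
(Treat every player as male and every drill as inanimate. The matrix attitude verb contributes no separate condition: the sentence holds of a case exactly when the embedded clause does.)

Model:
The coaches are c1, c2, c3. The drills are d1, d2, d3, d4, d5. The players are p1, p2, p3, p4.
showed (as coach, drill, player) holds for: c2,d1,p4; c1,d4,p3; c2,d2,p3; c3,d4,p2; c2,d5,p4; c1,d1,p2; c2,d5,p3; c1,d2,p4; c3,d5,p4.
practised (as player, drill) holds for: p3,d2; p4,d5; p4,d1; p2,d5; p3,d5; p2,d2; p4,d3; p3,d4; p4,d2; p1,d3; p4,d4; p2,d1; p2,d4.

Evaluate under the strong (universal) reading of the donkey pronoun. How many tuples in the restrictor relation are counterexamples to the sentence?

"him" takes "a player" as antecedent and "it" takes "a drill"; both are donkey pronouns co-varying with the restrictor.
Strong reading: for every (c,d,p) with showed(c,d,p), practised(p,d).
Restrictor triples: (c1,d1,p2)→practised(p2,d1) ✓  (c1,d2,p4)→practised(p4,d2) ✓  (c1,d4,p3)→practised(p3,d4) ✓  (c2,d1,p4)→practised(p4,d1) ✓  (c2,d2,p3)→practised(p3,d2) ✓  (c2,d5,p3)→practised(p3,d5) ✓  (c2,d5,p4)→practised(p4,d5) ✓  (c3,d4,p2)→practised(p2,d4) ✓  (c3,d5,p4)→practised(p4,d5) ✓
Counterexamples (restrictor triples failing the scope): 0.

0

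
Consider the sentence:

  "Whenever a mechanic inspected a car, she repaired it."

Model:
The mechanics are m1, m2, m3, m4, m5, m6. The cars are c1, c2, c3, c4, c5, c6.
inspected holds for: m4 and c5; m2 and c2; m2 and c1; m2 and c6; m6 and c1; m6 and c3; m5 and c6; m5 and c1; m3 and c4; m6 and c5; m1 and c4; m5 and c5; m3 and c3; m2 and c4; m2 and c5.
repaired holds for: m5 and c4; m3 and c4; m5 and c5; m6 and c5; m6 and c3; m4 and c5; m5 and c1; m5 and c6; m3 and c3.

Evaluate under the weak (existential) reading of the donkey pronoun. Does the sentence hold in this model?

False

"it" takes "a car" as antecedent — a donkey pronoun bound across the clause boundary.
Weak reading: every mechanic m with some inspected-car has at least one inspected-car c such that repaired(m,c).
Per mechanic: m1:✗  m2:✗  m3:✓  m4:✓  m5:✓  m6:✓
m1 has no witness among its inspected-cars.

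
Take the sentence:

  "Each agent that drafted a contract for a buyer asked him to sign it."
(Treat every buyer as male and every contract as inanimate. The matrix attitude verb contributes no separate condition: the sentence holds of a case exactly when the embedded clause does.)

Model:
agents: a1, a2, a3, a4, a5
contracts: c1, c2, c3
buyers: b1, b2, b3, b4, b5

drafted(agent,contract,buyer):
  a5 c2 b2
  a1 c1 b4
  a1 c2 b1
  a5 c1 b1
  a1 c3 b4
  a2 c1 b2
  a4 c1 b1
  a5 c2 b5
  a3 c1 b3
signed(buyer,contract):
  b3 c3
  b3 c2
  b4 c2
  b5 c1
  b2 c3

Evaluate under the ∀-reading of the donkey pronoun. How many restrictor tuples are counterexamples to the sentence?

9

"him" takes "a buyer" as antecedent and "it" takes "a contract"; both are donkey pronouns co-varying with the restrictor.
Strong reading: for every (a,c,b) with drafted(a,c,b), signed(b,c).
Restrictor triples: (a1,c1,b4)→signed(b4,c1) ✗  (a1,c2,b1)→signed(b1,c2) ✗  (a1,c3,b4)→signed(b4,c3) ✗  (a2,c1,b2)→signed(b2,c1) ✗  (a3,c1,b3)→signed(b3,c1) ✗  (a4,c1,b1)→signed(b1,c1) ✗  (a5,c1,b1)→signed(b1,c1) ✗  (a5,c2,b2)→signed(b2,c2) ✗  (a5,c2,b5)→signed(b5,c2) ✗
Counterexamples (restrictor triples failing the scope): 9.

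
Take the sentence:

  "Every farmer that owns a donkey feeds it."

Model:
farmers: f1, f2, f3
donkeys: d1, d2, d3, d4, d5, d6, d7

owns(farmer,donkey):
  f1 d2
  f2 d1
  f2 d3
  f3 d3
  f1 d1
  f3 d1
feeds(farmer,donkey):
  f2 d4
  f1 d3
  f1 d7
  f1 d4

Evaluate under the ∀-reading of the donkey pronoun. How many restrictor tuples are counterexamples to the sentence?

6

"it" takes "a donkey" as antecedent — a donkey pronoun bound across the clause boundary.
Strong reading: for every (f,d) with owns(f,d), feeds(f,d).
Restrictor pairs: (f1,d1) ✗  (f1,d2) ✗  (f2,d1) ✗  (f2,d3) ✗  (f3,d1) ✗  (f3,d3) ✗
Counterexamples (restrictor pairs failing the scope): 6.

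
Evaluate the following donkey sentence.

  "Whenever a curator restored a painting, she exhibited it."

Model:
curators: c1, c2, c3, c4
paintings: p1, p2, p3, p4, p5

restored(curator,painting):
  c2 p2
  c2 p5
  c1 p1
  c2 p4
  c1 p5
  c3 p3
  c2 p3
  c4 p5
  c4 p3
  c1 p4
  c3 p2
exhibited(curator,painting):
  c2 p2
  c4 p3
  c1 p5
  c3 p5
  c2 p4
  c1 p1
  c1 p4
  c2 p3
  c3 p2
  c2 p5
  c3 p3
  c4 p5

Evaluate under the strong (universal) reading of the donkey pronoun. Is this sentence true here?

True

"it" takes "a painting" as antecedent — a donkey pronoun bound across the clause boundary.
Strong reading: for every (c,p) with restored(c,p), exhibited(c,p).
Restrictor pairs: (c1,p1) ✓  (c1,p4) ✓  (c1,p5) ✓  (c2,p2) ✓  (c2,p3) ✓  (c2,p4) ✓  (c2,p5) ✓  (c3,p2) ✓  (c3,p3) ✓  (c4,p3) ✓  (c4,p5) ✓
Every restrictor pair satisfies the scope.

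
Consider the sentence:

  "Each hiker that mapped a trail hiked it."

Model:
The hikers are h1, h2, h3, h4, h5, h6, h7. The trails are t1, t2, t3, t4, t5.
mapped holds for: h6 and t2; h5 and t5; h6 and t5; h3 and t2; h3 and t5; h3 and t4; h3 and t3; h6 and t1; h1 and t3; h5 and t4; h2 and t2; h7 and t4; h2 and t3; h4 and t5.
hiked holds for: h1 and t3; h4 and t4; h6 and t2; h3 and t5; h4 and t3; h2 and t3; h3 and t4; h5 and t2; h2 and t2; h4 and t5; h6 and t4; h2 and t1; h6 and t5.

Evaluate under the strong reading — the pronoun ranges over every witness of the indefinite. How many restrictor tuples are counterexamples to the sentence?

"it" takes "a trail" as antecedent — a donkey pronoun bound across the clause boundary.
Strong reading: for every (h,t) with mapped(h,t), hiked(h,t).
Restrictor pairs: (h1,t3) ✓  (h2,t2) ✓  (h2,t3) ✓  (h3,t2) ✗  (h3,t3) ✗  (h3,t4) ✓  (h3,t5) ✓  (h4,t5) ✓  (h5,t4) ✗  (h5,t5) ✗  (h6,t1) ✗  (h6,t2) ✓  (h6,t5) ✓  (h7,t4) ✗
Counterexamples (restrictor pairs failing the scope): 6.

6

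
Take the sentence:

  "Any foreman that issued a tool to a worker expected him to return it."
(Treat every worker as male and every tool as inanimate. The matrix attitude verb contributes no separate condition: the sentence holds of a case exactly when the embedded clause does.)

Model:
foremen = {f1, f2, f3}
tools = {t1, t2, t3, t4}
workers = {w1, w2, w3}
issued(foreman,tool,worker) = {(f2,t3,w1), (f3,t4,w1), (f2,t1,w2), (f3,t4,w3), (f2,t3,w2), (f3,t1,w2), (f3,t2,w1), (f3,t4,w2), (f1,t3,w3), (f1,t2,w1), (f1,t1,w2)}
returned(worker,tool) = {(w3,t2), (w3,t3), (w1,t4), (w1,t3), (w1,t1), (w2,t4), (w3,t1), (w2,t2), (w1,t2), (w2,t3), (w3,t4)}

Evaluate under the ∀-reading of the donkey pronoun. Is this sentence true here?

False

"him" takes "a worker" as antecedent and "it" takes "a tool"; both are donkey pronouns co-varying with the restrictor.
Strong reading: for every (f,t,w) with issued(f,t,w), returned(w,t).
Restrictor triples: (f1,t1,w2)→returned(w2,t1) ✗  (f1,t2,w1)→returned(w1,t2) ✓  (f1,t3,w3)→returned(w3,t3) ✓  (f2,t1,w2)→returned(w2,t1) ✗  (f2,t3,w1)→returned(w1,t3) ✓  (f2,t3,w2)→returned(w2,t3) ✓  (f3,t1,w2)→returned(w2,t1) ✗  (f3,t2,w1)→returned(w1,t2) ✓  (f3,t4,w1)→returned(w1,t4) ✓  (f3,t4,w2)→returned(w2,t4) ✓  (f3,t4,w3)→returned(w3,t4) ✓
Counterexample: (f1,t1,w2) — returned(w2,t1) does not hold.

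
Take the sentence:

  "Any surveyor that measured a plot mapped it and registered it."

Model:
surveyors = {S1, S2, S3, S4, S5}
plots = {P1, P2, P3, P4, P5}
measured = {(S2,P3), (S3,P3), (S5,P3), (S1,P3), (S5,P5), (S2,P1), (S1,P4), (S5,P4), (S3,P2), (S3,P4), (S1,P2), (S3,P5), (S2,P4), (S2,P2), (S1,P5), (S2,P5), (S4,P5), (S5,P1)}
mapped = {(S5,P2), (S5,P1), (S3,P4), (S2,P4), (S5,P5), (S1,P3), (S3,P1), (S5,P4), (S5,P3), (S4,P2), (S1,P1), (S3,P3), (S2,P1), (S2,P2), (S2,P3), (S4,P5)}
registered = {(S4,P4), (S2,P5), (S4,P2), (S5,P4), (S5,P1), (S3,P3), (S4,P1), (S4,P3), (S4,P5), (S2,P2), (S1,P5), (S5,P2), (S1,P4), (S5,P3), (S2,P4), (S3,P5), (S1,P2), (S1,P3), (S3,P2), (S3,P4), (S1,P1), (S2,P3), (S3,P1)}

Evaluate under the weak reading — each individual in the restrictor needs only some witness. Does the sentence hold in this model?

True

"it" takes "a plot" as antecedent — a donkey pronoun bound across the clause boundary.
Weak reading: every surveyor s with some measured-plot has at least one measured-plot p such that mapped(s,p) ∧ registered(s,p).
Per surveyor: S1:✓  S2:✓  S3:✓  S4:✓  S5:✓
Every surveyor in the restrictor has a witness.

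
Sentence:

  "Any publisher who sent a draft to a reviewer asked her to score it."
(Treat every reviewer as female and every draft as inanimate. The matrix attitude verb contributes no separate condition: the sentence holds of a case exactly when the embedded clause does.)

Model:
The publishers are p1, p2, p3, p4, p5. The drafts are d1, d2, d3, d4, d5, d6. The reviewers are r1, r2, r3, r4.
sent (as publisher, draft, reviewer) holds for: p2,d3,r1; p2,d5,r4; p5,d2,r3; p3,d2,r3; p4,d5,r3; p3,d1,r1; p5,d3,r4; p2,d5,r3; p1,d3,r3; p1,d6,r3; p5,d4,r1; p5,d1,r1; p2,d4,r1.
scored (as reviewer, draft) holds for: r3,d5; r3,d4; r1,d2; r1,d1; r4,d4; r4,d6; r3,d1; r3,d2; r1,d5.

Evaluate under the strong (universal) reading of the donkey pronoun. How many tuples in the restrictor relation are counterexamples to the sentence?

"her" takes "a reviewer" as antecedent and "it" takes "a draft"; both are donkey pronouns co-varying with the restrictor.
Strong reading: for every (p,d,r) with sent(p,d,r), scored(r,d).
Restrictor triples: (p1,d3,r3)→scored(r3,d3) ✗  (p1,d6,r3)→scored(r3,d6) ✗  (p2,d3,r1)→scored(r1,d3) ✗  (p2,d4,r1)→scored(r1,d4) ✗  (p2,d5,r3)→scored(r3,d5) ✓  (p2,d5,r4)→scored(r4,d5) ✗  (p3,d1,r1)→scored(r1,d1) ✓  (p3,d2,r3)→scored(r3,d2) ✓  (p4,d5,r3)→scored(r3,d5) ✓  (p5,d1,r1)→scored(r1,d1) ✓  (p5,d2,r3)→scored(r3,d2) ✓  (p5,d3,r4)→scored(r4,d3) ✗  (p5,d4,r1)→scored(r1,d4) ✗
Counterexamples (restrictor triples failing the scope): 7.

7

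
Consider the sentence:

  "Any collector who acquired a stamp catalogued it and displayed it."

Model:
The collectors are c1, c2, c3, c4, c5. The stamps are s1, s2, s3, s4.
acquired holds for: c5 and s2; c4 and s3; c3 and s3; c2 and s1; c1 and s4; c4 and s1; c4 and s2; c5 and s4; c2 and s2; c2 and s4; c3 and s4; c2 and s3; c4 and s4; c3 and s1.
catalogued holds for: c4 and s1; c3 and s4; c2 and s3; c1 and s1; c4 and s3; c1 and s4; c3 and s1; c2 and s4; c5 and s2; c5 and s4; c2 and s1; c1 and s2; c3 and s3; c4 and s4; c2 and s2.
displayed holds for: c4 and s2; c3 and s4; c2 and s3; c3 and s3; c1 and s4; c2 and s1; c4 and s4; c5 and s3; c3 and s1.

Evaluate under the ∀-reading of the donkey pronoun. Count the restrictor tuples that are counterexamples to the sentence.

"it" takes "a stamp" as antecedent — a donkey pronoun bound across the clause boundary.
Strong reading: for every (c,s) with acquired(c,s), catalogued(c,s) ∧ displayed(c,s).
Restrictor pairs: (c1,s4) ✓  (c2,s1) ✓  (c2,s2) ✗  (c2,s3) ✓  (c2,s4) ✗  (c3,s1) ✓  (c3,s3) ✓  (c3,s4) ✓  (c4,s1) ✗  (c4,s2) ✗  (c4,s3) ✗  (c4,s4) ✓  (c5,s2) ✗  (c5,s4) ✗
Counterexamples (restrictor pairs failing the scope): 7.

7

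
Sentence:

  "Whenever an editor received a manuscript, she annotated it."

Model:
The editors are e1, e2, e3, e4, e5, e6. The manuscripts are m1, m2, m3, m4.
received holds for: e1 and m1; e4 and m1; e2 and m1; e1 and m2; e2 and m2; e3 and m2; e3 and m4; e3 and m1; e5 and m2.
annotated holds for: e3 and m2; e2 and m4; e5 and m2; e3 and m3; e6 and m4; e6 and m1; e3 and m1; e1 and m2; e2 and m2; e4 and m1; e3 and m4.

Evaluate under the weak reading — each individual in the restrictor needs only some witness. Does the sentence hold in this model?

True

"it" takes "a manuscript" as antecedent — a donkey pronoun bound across the clause boundary.
Weak reading: every editor e with some received-manuscript has at least one received-manuscript m such that annotated(e,m).
Per editor: e1:✓  e2:✓  e3:✓  e4:✓  e5:✓
Every editor in the restrictor has a witness.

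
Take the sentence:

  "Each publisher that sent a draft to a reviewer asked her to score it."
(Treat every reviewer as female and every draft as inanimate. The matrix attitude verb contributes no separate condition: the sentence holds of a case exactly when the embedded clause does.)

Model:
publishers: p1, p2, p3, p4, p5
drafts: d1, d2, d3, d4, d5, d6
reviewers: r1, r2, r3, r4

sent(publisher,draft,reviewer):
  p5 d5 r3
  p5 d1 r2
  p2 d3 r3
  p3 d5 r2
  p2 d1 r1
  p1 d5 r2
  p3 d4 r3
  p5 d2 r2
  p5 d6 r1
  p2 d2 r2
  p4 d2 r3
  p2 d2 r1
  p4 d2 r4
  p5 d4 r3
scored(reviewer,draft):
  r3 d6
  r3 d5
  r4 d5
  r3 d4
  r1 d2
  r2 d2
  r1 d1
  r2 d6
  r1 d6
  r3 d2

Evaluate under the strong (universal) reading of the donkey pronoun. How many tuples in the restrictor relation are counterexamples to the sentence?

5

"her" takes "a reviewer" as antecedent and "it" takes "a draft"; both are donkey pronouns co-varying with the restrictor.
Strong reading: for every (p,d,r) with sent(p,d,r), scored(r,d).
Restrictor triples: (p1,d5,r2)→scored(r2,d5) ✗  (p2,d1,r1)→scored(r1,d1) ✓  (p2,d2,r1)→scored(r1,d2) ✓  (p2,d2,r2)→scored(r2,d2) ✓  (p2,d3,r3)→scored(r3,d3) ✗  (p3,d4,r3)→scored(r3,d4) ✓  (p3,d5,r2)→scored(r2,d5) ✗  (p4,d2,r3)→scored(r3,d2) ✓  (p4,d2,r4)→scored(r4,d2) ✗  (p5,d1,r2)→scored(r2,d1) ✗  (p5,d2,r2)→scored(r2,d2) ✓  (p5,d4,r3)→scored(r3,d4) ✓  (p5,d5,r3)→scored(r3,d5) ✓  (p5,d6,r1)→scored(r1,d6) ✓
Counterexamples (restrictor triples failing the scope): 5.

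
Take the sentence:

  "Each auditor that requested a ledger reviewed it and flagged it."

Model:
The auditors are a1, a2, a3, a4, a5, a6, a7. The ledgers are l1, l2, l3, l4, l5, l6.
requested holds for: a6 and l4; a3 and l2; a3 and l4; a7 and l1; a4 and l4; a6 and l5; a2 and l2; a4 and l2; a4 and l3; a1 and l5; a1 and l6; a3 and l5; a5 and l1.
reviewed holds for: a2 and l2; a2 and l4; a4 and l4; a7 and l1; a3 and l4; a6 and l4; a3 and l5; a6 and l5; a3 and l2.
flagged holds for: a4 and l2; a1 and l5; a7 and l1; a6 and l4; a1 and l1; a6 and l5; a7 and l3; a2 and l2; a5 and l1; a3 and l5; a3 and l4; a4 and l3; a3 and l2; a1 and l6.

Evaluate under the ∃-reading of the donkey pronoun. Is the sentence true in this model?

"it" takes "a ledger" as antecedent — a donkey pronoun bound across the clause boundary.
Weak reading: every auditor a with some requested-ledger has at least one requested-ledger l such that reviewed(a,l) ∧ flagged(a,l).
Per auditor: a1:✗  a2:✓  a3:✓  a4:✗  a5:✗  a6:✓  a7:✓
a1 has no witness among its requested-ledgers.

False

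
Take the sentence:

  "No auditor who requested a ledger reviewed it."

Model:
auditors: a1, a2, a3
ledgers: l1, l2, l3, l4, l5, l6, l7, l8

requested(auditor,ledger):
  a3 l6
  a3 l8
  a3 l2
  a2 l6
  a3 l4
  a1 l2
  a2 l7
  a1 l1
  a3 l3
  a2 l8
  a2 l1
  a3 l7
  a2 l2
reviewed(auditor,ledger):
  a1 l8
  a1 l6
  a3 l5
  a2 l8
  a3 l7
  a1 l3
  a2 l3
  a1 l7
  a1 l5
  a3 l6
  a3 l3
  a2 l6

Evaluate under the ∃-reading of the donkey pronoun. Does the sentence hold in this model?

False

"it" takes "a ledger" as antecedent — a donkey pronoun bound across the clause boundary.
Truth condition: for no (a,l) with requested(a,l) does reviewed(a,l) hold.
Restrictor pairs — does the scope hold? (a1,l1):fails  (a1,l2):fails  (a2,l1):fails  (a2,l2):fails  (a2,l6):holds  (a2,l7):fails  (a2,l8):holds  (a3,l2):fails  (a3,l3):holds  (a3,l4):fails  (a3,l6):holds  (a3,l7):holds  (a3,l8):fails
Scope holds for 5 pair(s), so the sentence is false.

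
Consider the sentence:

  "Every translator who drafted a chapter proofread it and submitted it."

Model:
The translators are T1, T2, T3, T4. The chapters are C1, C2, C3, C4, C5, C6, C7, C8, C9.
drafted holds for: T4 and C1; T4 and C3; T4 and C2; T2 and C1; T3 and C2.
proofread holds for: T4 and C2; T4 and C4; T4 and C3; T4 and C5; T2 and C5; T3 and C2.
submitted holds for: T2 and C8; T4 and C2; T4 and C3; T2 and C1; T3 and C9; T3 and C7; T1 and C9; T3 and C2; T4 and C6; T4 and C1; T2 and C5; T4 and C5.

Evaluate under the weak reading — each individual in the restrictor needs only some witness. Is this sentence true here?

False

"it" takes "a chapter" as antecedent — a donkey pronoun bound across the clause boundary.
Weak reading: every translator t with some drafted-chapter has at least one drafted-chapter c such that proofread(t,c) ∧ submitted(t,c).
Per translator: T2:✗  T3:✓  T4:✓
T2 has no witness among its drafted-chapters.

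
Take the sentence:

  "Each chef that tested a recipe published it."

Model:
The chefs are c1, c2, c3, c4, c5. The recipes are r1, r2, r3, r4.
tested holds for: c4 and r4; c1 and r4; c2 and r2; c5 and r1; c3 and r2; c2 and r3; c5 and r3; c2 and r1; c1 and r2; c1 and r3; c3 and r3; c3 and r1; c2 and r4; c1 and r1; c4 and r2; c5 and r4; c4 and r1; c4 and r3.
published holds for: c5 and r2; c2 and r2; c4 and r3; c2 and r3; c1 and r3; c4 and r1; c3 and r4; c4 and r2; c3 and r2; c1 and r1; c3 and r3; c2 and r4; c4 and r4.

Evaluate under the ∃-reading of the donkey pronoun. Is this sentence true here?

"it" takes "a recipe" as antecedent — a donkey pronoun bound across the clause boundary.
Weak reading: every chef c with some tested-recipe has at least one tested-recipe r such that published(c,r).
Per chef: c1:✓  c2:✓  c3:✓  c4:✓  c5:✗
c5 has no witness among its tested-recipes.

False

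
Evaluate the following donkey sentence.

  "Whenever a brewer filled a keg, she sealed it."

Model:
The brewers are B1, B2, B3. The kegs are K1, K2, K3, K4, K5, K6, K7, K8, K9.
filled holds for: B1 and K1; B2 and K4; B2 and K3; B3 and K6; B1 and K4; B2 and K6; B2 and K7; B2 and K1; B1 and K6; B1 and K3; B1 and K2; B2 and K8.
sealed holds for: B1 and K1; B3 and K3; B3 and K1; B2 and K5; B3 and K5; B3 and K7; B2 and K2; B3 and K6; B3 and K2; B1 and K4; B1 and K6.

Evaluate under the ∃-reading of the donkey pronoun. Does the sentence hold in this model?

"it" takes "a keg" as antecedent — a donkey pronoun bound across the clause boundary.
Weak reading: every brewer b with some filled-keg has at least one filled-keg k such that sealed(b,k).
Per brewer: B1:✓  B2:✗  B3:✓
B2 has no witness among its filled-kegs.

False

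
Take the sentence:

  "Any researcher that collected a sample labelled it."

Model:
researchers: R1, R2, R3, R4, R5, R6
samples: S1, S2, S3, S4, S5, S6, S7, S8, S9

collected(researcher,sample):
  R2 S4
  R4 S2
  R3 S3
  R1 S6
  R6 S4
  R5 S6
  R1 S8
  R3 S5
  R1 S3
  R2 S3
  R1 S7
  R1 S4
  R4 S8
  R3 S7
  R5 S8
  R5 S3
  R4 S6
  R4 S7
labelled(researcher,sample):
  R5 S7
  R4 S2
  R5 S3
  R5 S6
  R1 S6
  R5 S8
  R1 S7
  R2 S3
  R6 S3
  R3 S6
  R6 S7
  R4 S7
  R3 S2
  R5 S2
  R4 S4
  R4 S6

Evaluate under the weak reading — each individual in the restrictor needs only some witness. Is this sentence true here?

False

"it" takes "a sample" as antecedent — a donkey pronoun bound across the clause boundary.
Weak reading: every researcher r with some collected-sample has at least one collected-sample s such that labelled(r,s).
Per researcher: R1:✓  R2:✓  R3:✗  R4:✓  R5:✓  R6:✗
R3 has no witness among its collected-samples.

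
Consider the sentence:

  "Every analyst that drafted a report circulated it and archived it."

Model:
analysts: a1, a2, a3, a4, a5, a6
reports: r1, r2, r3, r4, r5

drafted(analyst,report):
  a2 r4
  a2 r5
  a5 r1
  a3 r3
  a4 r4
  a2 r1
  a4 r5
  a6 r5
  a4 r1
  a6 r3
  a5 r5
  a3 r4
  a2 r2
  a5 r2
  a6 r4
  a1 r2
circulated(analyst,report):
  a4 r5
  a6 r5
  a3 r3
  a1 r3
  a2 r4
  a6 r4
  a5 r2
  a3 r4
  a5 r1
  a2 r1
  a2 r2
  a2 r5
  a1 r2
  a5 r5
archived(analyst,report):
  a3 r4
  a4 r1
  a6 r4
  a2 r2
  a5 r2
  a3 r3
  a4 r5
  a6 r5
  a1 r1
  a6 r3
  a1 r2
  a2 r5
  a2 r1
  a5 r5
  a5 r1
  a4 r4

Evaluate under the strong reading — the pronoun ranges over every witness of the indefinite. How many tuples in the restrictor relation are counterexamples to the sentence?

"it" takes "a report" as antecedent — a donkey pronoun bound across the clause boundary.
Strong reading: for every (a,r) with drafted(a,r), circulated(a,r) ∧ archived(a,r).
Restrictor pairs: (a1,r2) ✓  (a2,r1) ✓  (a2,r2) ✓  (a2,r4) ✗  (a2,r5) ✓  (a3,r3) ✓  (a3,r4) ✓  (a4,r1) ✗  (a4,r4) ✗  (a4,r5) ✓  (a5,r1) ✓  (a5,r2) ✓  (a5,r5) ✓  (a6,r3) ✗  (a6,r4) ✓  (a6,r5) ✓
Counterexamples (restrictor pairs failing the scope): 4.

4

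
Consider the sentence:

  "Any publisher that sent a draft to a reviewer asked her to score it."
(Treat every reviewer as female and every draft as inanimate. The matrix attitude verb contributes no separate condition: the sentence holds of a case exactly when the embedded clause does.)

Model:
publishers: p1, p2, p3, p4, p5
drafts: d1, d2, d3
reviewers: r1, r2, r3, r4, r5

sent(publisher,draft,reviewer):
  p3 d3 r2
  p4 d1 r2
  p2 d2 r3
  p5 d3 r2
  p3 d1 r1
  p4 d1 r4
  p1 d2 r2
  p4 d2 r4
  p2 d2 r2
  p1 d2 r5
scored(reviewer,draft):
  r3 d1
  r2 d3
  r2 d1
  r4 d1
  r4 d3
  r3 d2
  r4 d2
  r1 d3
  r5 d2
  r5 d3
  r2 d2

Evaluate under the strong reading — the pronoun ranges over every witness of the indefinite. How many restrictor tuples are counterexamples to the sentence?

"her" takes "a reviewer" as antecedent and "it" takes "a draft"; both are donkey pronouns co-varying with the restrictor.
Strong reading: for every (p,d,r) with sent(p,d,r), scored(r,d).
Restrictor triples: (p1,d2,r2)→scored(r2,d2) ✓  (p1,d2,r5)→scored(r5,d2) ✓  (p2,d2,r2)→scored(r2,d2) ✓  (p2,d2,r3)→scored(r3,d2) ✓  (p3,d1,r1)→scored(r1,d1) ✗  (p3,d3,r2)→scored(r2,d3) ✓  (p4,d1,r2)→scored(r2,d1) ✓  (p4,d1,r4)→scored(r4,d1) ✓  (p4,d2,r4)→scored(r4,d2) ✓  (p5,d3,r2)→scored(r2,d3) ✓
Counterexamples (restrictor triples failing the scope): 1.

1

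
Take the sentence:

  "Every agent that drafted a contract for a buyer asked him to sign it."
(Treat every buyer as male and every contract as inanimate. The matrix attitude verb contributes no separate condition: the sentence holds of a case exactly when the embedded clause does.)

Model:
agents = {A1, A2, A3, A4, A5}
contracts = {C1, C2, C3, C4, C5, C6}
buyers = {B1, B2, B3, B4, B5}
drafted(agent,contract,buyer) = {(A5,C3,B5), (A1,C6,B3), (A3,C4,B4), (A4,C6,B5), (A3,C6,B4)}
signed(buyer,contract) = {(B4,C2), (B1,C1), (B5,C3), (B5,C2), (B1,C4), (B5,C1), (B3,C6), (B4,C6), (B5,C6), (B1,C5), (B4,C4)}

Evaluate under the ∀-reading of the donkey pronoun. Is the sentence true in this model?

True

"him" takes "a buyer" as antecedent and "it" takes "a contract"; both are donkey pronouns co-varying with the restrictor.
Strong reading: for every (a,c,b) with drafted(a,c,b), signed(b,c).
Restrictor triples: (A1,C6,B3)→signed(B3,C6) ✓  (A3,C4,B4)→signed(B4,C4) ✓  (A3,C6,B4)→signed(B4,C6) ✓  (A4,C6,B5)→signed(B5,C6) ✓  (A5,C3,B5)→signed(B5,C3) ✓
Every restrictor triple satisfies the scope.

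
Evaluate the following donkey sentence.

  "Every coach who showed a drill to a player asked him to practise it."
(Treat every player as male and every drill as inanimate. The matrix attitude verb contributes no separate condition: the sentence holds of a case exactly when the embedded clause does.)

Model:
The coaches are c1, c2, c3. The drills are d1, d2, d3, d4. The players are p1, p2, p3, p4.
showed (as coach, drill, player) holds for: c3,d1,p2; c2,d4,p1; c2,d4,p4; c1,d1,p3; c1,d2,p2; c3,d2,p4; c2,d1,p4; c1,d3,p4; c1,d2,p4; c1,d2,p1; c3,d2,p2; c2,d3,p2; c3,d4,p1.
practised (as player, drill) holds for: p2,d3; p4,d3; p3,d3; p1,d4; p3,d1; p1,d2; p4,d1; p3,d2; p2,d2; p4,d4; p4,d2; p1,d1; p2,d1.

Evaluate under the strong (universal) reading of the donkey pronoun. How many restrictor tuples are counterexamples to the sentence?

"him" takes "a player" as antecedent and "it" takes "a drill"; both are donkey pronouns co-varying with the restrictor.
Strong reading: for every (c,d,p) with showed(c,d,p), practised(p,d).
Restrictor triples: (c1,d1,p3)→practised(p3,d1) ✓  (c1,d2,p1)→practised(p1,d2) ✓  (c1,d2,p2)→practised(p2,d2) ✓  (c1,d2,p4)→practised(p4,d2) ✓  (c1,d3,p4)→practised(p4,d3) ✓  (c2,d1,p4)→practised(p4,d1) ✓  (c2,d3,p2)→practised(p2,d3) ✓  (c2,d4,p1)→practised(p1,d4) ✓  (c2,d4,p4)→practised(p4,d4) ✓  (c3,d1,p2)→practised(p2,d1) ✓  (c3,d2,p2)→practised(p2,d2) ✓  (c3,d2,p4)→practised(p4,d2) ✓  (c3,d4,p1)→practised(p1,d4) ✓
Counterexamples (restrictor triples failing the scope): 0.

0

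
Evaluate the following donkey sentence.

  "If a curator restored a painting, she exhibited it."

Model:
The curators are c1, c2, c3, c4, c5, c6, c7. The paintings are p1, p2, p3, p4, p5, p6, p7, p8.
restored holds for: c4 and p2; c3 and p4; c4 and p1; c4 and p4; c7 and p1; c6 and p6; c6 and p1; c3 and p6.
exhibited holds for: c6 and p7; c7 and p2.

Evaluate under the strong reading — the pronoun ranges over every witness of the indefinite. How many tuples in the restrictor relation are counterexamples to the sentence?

8

"it" takes "a painting" as antecedent — a donkey pronoun bound across the clause boundary.
Strong reading: for every (c,p) with restored(c,p), exhibited(c,p).
Restrictor pairs: (c3,p4) ✗  (c3,p6) ✗  (c4,p1) ✗  (c4,p2) ✗  (c4,p4) ✗  (c6,p1) ✗  (c6,p6) ✗  (c7,p1) ✗
Counterexamples (restrictor pairs failing the scope): 8.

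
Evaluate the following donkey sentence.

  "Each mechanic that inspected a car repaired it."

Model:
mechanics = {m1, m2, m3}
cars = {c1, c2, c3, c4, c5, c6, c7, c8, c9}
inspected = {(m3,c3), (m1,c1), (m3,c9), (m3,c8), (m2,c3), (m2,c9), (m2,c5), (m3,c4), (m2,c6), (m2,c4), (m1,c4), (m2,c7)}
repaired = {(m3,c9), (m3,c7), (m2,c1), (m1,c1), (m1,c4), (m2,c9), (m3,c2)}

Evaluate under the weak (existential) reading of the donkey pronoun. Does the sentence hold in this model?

True

"it" takes "a car" as antecedent — a donkey pronoun bound across the clause boundary.
Weak reading: every mechanic m with some inspected-car has at least one inspected-car c such that repaired(m,c).
Per mechanic: m1:✓  m2:✓  m3:✓
Every mechanic in the restrictor has a witness.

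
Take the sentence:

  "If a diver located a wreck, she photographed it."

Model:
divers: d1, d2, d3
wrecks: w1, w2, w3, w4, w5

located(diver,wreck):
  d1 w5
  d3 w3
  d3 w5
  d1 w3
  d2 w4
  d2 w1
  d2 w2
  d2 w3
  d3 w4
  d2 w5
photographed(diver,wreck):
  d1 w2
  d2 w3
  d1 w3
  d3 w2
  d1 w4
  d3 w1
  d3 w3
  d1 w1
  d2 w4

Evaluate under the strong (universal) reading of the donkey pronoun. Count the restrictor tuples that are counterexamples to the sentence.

"it" takes "a wreck" as antecedent — a donkey pronoun bound across the clause boundary.
Strong reading: for every (d,w) with located(d,w), photographed(d,w).
Restrictor pairs: (d1,w3) ✓  (d1,w5) ✗  (d2,w1) ✗  (d2,w2) ✗  (d2,w3) ✓  (d2,w4) ✓  (d2,w5) ✗  (d3,w3) ✓  (d3,w4) ✗  (d3,w5) ✗
Counterexamples (restrictor pairs failing the scope): 6.

6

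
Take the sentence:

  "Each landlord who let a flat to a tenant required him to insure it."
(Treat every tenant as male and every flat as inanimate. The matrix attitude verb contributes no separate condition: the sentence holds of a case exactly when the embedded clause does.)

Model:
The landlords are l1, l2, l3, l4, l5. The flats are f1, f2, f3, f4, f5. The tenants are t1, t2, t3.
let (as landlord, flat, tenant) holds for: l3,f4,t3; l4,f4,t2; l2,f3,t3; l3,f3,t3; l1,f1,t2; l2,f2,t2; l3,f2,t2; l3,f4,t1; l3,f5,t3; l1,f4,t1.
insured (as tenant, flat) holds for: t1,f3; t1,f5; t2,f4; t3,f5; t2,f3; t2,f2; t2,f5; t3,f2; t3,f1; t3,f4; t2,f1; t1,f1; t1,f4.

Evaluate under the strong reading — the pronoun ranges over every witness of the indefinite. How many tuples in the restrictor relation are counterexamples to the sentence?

2

"him" takes "a tenant" as antecedent and "it" takes "a flat"; both are donkey pronouns co-varying with the restrictor.
Strong reading: for every (l,f,t) with let(l,f,t), insured(t,f).
Restrictor triples: (l1,f1,t2)→insured(t2,f1) ✓  (l1,f4,t1)→insured(t1,f4) ✓  (l2,f2,t2)→insured(t2,f2) ✓  (l2,f3,t3)→insured(t3,f3) ✗  (l3,f2,t2)→insured(t2,f2) ✓  (l3,f3,t3)→insured(t3,f3) ✗  (l3,f4,t1)→insured(t1,f4) ✓  (l3,f4,t3)→insured(t3,f4) ✓  (l3,f5,t3)→insured(t3,f5) ✓  (l4,f4,t2)→insured(t2,f4) ✓
Counterexamples (restrictor triples failing the scope): 2.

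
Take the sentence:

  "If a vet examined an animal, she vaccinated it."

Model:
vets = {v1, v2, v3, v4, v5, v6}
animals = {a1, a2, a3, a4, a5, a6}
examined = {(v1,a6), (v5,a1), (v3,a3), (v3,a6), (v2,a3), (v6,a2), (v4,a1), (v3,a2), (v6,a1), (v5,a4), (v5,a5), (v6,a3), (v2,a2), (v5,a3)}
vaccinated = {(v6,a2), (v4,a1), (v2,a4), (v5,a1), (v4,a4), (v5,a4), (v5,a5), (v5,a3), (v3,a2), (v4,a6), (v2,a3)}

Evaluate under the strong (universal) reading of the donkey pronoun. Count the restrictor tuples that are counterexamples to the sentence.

"it" takes "an animal" as antecedent — a donkey pronoun bound across the clause boundary.
Strong reading: for every (v,a) with examined(v,a), vaccinated(v,a).
Restrictor pairs: (v1,a6) ✗  (v2,a2) ✗  (v2,a3) ✓  (v3,a2) ✓  (v3,a3) ✗  (v3,a6) ✗  (v4,a1) ✓  (v5,a1) ✓  (v5,a3) ✓  (v5,a4) ✓  (v5,a5) ✓  (v6,a1) ✗  (v6,a2) ✓  (v6,a3) ✗
Counterexamples (restrictor pairs failing the scope): 6.

6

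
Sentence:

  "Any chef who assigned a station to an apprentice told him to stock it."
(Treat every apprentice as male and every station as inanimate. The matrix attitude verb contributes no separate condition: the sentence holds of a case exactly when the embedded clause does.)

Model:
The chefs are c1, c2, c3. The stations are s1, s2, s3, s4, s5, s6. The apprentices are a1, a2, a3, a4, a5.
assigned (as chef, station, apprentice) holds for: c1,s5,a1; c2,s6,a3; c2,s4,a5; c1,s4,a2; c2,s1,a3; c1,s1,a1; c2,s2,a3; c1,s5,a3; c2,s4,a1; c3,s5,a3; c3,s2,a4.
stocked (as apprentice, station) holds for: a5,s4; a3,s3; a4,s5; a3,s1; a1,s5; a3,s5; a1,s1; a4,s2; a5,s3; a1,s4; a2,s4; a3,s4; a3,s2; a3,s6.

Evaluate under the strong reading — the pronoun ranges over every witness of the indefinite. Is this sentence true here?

True

"him" takes "an apprentice" as antecedent and "it" takes "a station"; both are donkey pronouns co-varying with the restrictor.
Strong reading: for every (c,s,a) with assigned(c,s,a), stocked(a,s).
Restrictor triples: (c1,s1,a1)→stocked(a1,s1) ✓  (c1,s4,a2)→stocked(a2,s4) ✓  (c1,s5,a1)→stocked(a1,s5) ✓  (c1,s5,a3)→stocked(a3,s5) ✓  (c2,s1,a3)→stocked(a3,s1) ✓  (c2,s2,a3)→stocked(a3,s2) ✓  (c2,s4,a1)→stocked(a1,s4) ✓  (c2,s4,a5)→stocked(a5,s4) ✓  (c2,s6,a3)→stocked(a3,s6) ✓  (c3,s2,a4)→stocked(a4,s2) ✓  (c3,s5,a3)→stocked(a3,s5) ✓
Every restrictor triple satisfies the scope.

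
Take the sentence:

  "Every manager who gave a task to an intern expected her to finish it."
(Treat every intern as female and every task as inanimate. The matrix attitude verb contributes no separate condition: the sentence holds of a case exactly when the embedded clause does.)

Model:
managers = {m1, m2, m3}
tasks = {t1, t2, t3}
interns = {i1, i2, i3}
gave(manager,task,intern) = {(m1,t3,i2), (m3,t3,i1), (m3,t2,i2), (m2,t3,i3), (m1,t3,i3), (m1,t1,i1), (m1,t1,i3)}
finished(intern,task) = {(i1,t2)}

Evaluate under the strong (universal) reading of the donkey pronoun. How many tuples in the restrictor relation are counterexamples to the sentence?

"her" takes "an intern" as antecedent and "it" takes "a task"; both are donkey pronouns co-varying with the restrictor.
Strong reading: for every (m,t,i) with gave(m,t,i), finished(i,t).
Restrictor triples: (m1,t1,i1)→finished(i1,t1) ✗  (m1,t1,i3)→finished(i3,t1) ✗  (m1,t3,i2)→finished(i2,t3) ✗  (m1,t3,i3)→finished(i3,t3) ✗  (m2,t3,i3)→finished(i3,t3) ✗  (m3,t2,i2)→finished(i2,t2) ✗  (m3,t3,i1)→finished(i1,t3) ✗
Counterexamples (restrictor triples failing the scope): 7.

7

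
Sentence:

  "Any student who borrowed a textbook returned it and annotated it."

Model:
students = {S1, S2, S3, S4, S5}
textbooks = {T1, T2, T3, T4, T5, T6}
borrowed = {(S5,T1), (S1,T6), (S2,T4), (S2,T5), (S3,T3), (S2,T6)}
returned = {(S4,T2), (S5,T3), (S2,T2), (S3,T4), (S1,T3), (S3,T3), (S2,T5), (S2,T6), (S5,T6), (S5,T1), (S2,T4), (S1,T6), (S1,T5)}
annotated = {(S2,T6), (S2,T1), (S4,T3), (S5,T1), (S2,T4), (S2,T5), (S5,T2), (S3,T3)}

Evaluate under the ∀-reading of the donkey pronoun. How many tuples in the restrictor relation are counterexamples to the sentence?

1

"it" takes "a textbook" as antecedent — a donkey pronoun bound across the clause boundary.
Strong reading: for every (s,t) with borrowed(s,t), returned(s,t) ∧ annotated(s,t).
Restrictor pairs: (S1,T6) ✗  (S2,T4) ✓  (S2,T5) ✓  (S2,T6) ✓  (S3,T3) ✓  (S5,T1) ✓
Counterexamples (restrictor pairs failing the scope): 1.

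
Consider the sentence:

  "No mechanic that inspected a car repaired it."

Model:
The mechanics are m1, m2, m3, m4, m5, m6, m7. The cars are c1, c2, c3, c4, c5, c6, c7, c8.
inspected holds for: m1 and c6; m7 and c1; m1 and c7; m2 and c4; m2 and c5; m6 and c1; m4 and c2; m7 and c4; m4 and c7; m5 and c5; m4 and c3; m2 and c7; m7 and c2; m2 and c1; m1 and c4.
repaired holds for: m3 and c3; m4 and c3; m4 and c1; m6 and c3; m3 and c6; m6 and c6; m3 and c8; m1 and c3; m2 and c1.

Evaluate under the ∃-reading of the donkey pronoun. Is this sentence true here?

"it" takes "a car" as antecedent — a donkey pronoun bound across the clause boundary.
Truth condition: for no (m,c) with inspected(m,c) does repaired(m,c) hold.
Restrictor pairs — does the scope hold? (m1,c4):fails  (m1,c6):fails  (m1,c7):fails  (m2,c1):holds  (m2,c4):fails  (m2,c5):fails  (m2,c7):fails  (m4,c2):fails  (m4,c3):holds  (m4,c7):fails  (m5,c5):fails  (m6,c1):fails  (m7,c1):fails  (m7,c2):fails  (m7,c4):fails
Scope holds for 2 pair(s), so the sentence is false.

False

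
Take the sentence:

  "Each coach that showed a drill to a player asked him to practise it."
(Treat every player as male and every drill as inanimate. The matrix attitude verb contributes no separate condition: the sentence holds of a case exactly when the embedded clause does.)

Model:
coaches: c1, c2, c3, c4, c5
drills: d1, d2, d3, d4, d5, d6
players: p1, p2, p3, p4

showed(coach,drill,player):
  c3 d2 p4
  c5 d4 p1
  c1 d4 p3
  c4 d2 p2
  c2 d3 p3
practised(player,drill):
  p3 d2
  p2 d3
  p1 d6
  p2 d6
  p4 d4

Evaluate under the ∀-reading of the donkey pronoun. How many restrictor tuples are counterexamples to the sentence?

"him" takes "a player" as antecedent and "it" takes "a drill"; both are donkey pronouns co-varying with the restrictor.
Strong reading: for every (c,d,p) with showed(c,d,p), practised(p,d).
Restrictor triples: (c1,d4,p3)→practised(p3,d4) ✗  (c2,d3,p3)→practised(p3,d3) ✗  (c3,d2,p4)→practised(p4,d2) ✗  (c4,d2,p2)→practised(p2,d2) ✗  (c5,d4,p1)→practised(p1,d4) ✗
Counterexamples (restrictor triples failing the scope): 5.

5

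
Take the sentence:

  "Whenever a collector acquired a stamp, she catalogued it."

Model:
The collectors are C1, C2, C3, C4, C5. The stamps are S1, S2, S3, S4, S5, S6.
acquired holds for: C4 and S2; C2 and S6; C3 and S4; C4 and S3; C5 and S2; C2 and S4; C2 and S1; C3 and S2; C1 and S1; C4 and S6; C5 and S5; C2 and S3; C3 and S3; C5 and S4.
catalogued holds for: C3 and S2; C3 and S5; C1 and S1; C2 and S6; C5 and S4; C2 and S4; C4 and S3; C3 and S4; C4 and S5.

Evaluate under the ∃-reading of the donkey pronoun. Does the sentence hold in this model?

True

"it" takes "a stamp" as antecedent — a donkey pronoun bound across the clause boundary.
Weak reading: every collector c with some acquired-stamp has at least one acquired-stamp s such that catalogued(c,s).
Per collector: C1:✓  C2:✓  C3:✓  C4:✓  C5:✓
Every collector in the restrictor has a witness.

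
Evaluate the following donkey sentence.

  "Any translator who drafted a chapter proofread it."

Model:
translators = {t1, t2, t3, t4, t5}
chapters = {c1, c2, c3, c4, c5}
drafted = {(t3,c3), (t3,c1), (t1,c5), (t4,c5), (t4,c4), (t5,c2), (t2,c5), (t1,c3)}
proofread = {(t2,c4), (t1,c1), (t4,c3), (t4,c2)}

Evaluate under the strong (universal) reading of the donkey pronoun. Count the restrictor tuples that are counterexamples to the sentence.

8

"it" takes "a chapter" as antecedent — a donkey pronoun bound across the clause boundary.
Strong reading: for every (t,c) with drafted(t,c), proofread(t,c).
Restrictor pairs: (t1,c3) ✗  (t1,c5) ✗  (t2,c5) ✗  (t3,c1) ✗  (t3,c3) ✗  (t4,c4) ✗  (t4,c5) ✗  (t5,c2) ✗
Counterexamples (restrictor pairs failing the scope): 8.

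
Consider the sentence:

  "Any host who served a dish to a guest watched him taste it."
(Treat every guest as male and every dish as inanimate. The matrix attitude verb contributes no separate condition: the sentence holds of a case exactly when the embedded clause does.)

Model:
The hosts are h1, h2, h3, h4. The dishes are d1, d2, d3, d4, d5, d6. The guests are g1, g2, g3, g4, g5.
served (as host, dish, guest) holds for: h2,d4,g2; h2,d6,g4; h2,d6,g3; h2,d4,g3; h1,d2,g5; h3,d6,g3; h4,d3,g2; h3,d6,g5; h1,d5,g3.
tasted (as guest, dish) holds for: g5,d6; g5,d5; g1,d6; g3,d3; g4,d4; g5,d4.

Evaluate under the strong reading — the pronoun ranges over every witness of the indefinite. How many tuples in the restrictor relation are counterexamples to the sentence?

"him" takes "a guest" as antecedent and "it" takes "a dish"; both are donkey pronouns co-varying with the restrictor.
Strong reading: for every (h,d,g) with served(h,d,g), tasted(g,d).
Restrictor triples: (h1,d2,g5)→tasted(g5,d2) ✗  (h1,d5,g3)→tasted(g3,d5) ✗  (h2,d4,g2)→tasted(g2,d4) ✗  (h2,d4,g3)→tasted(g3,d4) ✗  (h2,d6,g3)→tasted(g3,d6) ✗  (h2,d6,g4)→tasted(g4,d6) ✗  (h3,d6,g3)→tasted(g3,d6) ✗  (h3,d6,g5)→tasted(g5,d6) ✓  (h4,d3,g2)→tasted(g2,d3) ✗
Counterexamples (restrictor triples failing the scope): 8.

8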